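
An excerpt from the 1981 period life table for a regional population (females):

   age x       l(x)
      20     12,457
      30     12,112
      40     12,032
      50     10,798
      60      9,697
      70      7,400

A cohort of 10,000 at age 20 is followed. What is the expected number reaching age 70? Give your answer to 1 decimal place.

5940.4

The relevant probability is 7,400/12,457 = 0.594044.
Expected number = 10,000 × 0.594044 = 5940.4.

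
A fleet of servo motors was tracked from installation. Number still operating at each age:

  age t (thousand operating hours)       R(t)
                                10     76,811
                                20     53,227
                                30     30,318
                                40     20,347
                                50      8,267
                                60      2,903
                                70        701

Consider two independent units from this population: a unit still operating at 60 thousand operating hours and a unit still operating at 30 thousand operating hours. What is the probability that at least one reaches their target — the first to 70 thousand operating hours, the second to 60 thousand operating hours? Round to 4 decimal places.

p₁ = R(70)/R(60) = 701/2,903 = 0.241474; p₂ = R(60)/R(30) = 2,903/30,318 = 0.095752.
P(at least one) = 1 − (1−p₁)(1−p₂) = 1 − 0.758526 × 0.904248 = 0.314104.

0.3141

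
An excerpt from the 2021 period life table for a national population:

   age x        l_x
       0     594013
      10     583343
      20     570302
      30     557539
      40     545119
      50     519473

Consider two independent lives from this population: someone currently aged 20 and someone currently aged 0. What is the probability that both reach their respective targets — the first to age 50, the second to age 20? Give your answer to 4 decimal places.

0.8745

p₁ = l_50/l_20 = 519473/570302 = 0.910874; p₂ = l_20/l_0 = 570302/594013 = 0.960083.
P(both) = p₁ × p₂ = 0.910874 × 0.960083 = 0.874515.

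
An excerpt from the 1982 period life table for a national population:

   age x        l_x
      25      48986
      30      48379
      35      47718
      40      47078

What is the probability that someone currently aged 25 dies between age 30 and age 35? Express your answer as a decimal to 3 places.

0.013

We want 5|5q25 = (l_30 − l_35)/l_25.
This is the probability of reaching 30 but not 35, conditional on being alive at 25: (l_30 − l_35) / l_25.
= (48379 − 47718) / 48986 = 661 / 48986 = 0.013494.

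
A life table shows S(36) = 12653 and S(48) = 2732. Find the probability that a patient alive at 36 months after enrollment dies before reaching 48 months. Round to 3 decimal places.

P(die before 48 | alive at 36) = 1 − S(48)/S(36) = 1 − 2732/12653 = (9921)/12653 = 0.784083.

0.784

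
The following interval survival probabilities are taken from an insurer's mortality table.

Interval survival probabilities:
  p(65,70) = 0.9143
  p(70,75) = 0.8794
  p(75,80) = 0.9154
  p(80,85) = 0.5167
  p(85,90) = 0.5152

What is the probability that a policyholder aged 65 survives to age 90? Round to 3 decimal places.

0.196

The overall survival probability is 0.9143 × 0.8794 × 0.9154 × 0.5167 × 0.5152.
= 0.195930.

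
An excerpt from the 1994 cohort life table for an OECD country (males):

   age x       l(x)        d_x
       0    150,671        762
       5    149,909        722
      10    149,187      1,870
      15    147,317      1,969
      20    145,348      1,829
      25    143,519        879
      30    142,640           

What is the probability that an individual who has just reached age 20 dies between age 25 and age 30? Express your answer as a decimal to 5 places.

This is the probability of reaching 25 but not 30, conditional on being alive at 20: (l(25) − l(30)) / l(20).
= (143,519 − 142,640) / 145,348 = 879 / 145,348 = 0.006048.

0.00605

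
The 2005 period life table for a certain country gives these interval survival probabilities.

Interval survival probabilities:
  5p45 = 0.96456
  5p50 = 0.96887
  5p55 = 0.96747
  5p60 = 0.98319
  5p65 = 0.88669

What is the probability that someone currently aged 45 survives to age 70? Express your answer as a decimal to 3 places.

25p45 = 0.96456 × 0.96887 × 0.96747 × 0.98319 × 0.88669.
= 0.788209.

0.788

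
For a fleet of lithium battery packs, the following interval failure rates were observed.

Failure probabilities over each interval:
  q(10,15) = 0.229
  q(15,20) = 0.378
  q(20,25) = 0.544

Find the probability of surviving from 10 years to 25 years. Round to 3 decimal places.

The overall survival probability is (1 − 0.229) × (1 − 0.378) × (1 − 0.544).
= 0.771 × 0.622 × 0.456 = 0.218680.

0.219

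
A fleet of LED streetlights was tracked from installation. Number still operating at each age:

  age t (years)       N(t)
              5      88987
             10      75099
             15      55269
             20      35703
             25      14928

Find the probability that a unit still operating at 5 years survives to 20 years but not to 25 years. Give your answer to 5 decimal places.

0.23346

This is the probability of reaching 20 but not 25, conditional on being operational at 5: (N(20) − N(25)) / N(5).
= (35703 − 14928) / 88987 = 20775 / 88987 = 0.233461.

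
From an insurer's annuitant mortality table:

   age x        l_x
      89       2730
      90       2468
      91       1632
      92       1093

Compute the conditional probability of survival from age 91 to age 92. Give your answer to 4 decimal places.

We want 1p91 = l_92/l_91.
The conditional survival probability is l_92/l_91 = 1093/1632 = 0.669730.

0.6697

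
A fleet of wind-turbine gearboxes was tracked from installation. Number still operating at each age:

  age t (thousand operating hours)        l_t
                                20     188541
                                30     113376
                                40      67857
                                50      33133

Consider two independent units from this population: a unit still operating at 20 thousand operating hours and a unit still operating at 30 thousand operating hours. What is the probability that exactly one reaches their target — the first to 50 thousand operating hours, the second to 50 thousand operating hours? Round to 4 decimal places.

p₁ = l_50/l_20 = 33133/188541 = 0.175734; p₂ = l_50/l_30 = 33133/113376 = 0.292240.
P(exactly one) = p₁(1−p₂) + (1−p₁)p₂ = 0.124377 + 0.240883 = 0.365261.

0.3653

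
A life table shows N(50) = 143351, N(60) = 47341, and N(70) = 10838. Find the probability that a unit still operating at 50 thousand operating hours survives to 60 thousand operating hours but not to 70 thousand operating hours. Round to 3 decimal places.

0.255

This is the probability of reaching 60 but not 70, conditional on being operational at 50: (N(60) − N(70)) / N(50).
= (47341 − 10838) / 143351 = 36503 / 143351 = 0.254641.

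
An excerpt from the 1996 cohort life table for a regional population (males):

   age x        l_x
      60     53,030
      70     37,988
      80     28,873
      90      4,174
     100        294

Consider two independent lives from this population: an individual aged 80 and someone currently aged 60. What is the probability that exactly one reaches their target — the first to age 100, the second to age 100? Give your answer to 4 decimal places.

p₁ = l_100/l_80 = 294/28,873 = 0.010183; p₂ = l_100/l_60 = 294/53,030 = 0.005544.
P(exactly one) = p₁(1−p₂) + (1−p₁)p₂ = 0.010127 + 0.005488 = 0.015614.

0.0156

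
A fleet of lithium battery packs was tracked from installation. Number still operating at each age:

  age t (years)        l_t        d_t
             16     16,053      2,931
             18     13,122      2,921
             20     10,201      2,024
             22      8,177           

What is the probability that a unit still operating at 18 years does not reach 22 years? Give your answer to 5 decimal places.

0.37685

P(fail before 22 | operational at 18) = 1 − l_22/l_18 = 1 − 8,177/13,122 = (4,945)/13,122 = 0.376848.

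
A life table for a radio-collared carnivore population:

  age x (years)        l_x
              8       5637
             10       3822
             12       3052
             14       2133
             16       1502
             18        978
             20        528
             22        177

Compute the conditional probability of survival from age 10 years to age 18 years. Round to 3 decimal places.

0.256

The conditional survival probability is l_18/l_10 = 978/3822 = 0.255887.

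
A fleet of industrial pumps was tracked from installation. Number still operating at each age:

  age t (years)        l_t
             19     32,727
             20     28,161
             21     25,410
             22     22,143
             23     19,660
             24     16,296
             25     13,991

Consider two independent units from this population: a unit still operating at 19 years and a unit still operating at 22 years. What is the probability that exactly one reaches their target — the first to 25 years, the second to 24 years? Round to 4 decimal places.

p₁ = l_25/l_19 = 13,991/32,727 = 0.427506; p₂ = l_24/l_22 = 16,296/22,143 = 0.735944.
P(exactly one) = p₁(1−p₂) + (1−p₁)p₂ = 0.112886 + 0.421324 = 0.534209.

0.5342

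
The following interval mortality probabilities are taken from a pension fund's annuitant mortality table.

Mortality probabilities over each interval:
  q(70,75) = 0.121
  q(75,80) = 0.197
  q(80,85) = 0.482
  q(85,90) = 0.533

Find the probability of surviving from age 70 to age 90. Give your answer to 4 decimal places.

0.1707

Survival from 70 to 90 is the product of surviving each interval: (1 − 0.121) × (1 − 0.197) × (1 − 0.482) × (1 − 0.533).
= 0.879 × 0.803 × 0.518 × 0.467 = 0.170746.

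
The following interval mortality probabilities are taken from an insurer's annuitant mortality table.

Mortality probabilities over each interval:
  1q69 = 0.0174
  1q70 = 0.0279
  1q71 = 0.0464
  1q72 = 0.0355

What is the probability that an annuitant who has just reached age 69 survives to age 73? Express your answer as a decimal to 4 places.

Chaining the interval survival probabilities: (1 − 0.0174) × (1 − 0.0279) × (1 − 0.0464) × (1 − 0.0355).
= 0.9826 × 0.9721 × 0.9536 × 0.9645 = 0.878529.

0.8785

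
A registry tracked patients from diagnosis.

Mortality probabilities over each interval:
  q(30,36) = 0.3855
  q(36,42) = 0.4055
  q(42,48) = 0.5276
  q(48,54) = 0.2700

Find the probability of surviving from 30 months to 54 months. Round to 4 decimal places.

0.1260

The overall survival probability is (1 − 0.3855) × (1 − 0.4055) × (1 − 0.5276) × (1 − 0.2700).
= 0.6145 × 0.5945 × 0.4724 × 0.7300 = 0.125981.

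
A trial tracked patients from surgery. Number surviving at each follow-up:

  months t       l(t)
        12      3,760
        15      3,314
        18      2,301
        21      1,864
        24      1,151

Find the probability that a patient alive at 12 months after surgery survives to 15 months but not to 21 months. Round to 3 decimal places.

This is the probability of reaching 15 but not 21, conditional on being alive at 12: (l(15) − l(21)) / l(12).
= (3,314 − 1,864) / 3,760 = 1,450 / 3,760 = 0.385638.

0.386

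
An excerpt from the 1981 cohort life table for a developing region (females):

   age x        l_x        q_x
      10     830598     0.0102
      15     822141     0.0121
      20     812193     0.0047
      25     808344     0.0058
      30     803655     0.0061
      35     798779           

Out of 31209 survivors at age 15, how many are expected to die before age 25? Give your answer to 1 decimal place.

523.7

The relevant probability is 1 − 808344/822141 = 0.016782.
Expected number = 31209 × 0.016782 = 523.7.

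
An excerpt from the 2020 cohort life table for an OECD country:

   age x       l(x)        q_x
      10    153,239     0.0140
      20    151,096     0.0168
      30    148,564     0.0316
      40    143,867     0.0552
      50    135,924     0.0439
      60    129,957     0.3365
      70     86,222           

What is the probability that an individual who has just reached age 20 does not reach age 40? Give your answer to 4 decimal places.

P(die before 40 | alive at 20) = 1 − l(40)/l(20) = 1 − 143,867/151,096 = (7,229)/151,096 = 0.047844.

0.0478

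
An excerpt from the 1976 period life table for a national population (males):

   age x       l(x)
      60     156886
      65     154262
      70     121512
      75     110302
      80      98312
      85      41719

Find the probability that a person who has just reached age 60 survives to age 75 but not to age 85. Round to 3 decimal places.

0.437

This is the probability of reaching 75 but not 85, conditional on being alive at 60: (l(75) − l(85)) / l(60).
= (110302 − 41719) / 156886 = 68583 / 156886 = 0.437152.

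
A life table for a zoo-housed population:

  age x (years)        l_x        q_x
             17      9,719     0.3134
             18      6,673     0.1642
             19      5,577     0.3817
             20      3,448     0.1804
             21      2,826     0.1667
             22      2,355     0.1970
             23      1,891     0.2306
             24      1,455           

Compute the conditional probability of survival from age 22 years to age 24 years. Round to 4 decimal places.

0.6178

The conditional survival probability is l_24/l_22 = 1,455/2,355 = 0.617834.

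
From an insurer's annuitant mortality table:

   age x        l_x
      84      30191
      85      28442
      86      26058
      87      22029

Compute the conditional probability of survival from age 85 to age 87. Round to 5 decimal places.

We want 2p85 = l_87/l_85.
The conditional survival probability is l_87/l_85 = 22029/28442 = 0.774524.

0.77452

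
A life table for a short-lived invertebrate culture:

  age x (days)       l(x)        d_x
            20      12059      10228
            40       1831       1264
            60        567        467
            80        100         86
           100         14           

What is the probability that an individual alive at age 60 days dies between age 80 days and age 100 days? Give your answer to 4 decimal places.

This is the probability of reaching 80 but not 100, conditional on being alive at 60: (l(80) − l(100)) / l(60).
= (100 − 14) / 567 = 86 / 567 = 0.151675.

0.1517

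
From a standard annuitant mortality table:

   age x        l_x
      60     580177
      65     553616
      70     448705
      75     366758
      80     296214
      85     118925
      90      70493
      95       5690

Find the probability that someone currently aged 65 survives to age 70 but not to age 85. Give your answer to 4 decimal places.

This is the probability of reaching 70 but not 85, conditional on being alive at 65: (l_70 − l_85) / l_65.
= (448705 − 118925) / 553616 = 329780 / 553616 = 0.595684.

0.5957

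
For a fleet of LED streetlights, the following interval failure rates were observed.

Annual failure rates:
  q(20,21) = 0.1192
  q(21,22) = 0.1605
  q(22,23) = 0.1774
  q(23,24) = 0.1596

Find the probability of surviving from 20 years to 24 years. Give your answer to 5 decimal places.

0.51118

P(survive 20→24) = (1 − 0.1192) × (1 − 0.1605) × (1 − 0.1774) × (1 − 0.1596).
= 0.8808 × 0.8395 × 0.8226 × 0.8404 = 0.511179.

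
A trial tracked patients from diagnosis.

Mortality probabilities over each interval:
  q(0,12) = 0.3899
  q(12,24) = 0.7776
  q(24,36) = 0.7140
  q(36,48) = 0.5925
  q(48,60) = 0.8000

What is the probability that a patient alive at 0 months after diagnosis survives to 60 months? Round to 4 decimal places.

0.0032

Survival from 0 to 60 is the product of surviving each interval: (1 − 0.3899) × (1 − 0.7776) × (1 − 0.7140) × (1 − 0.5925) × (1 − 0.8000).
= 0.6101 × 0.2224 × 0.2860 × 0.4075 × 0.2000 = 0.003163.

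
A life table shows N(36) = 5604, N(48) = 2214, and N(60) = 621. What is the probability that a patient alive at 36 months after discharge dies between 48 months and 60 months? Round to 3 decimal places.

0.284

This is the probability of reaching 48 but not 60, conditional on being alive at 36: (N(48) − N(60)) / N(36).
= (2214 − 621) / 5604 = 1593 / 5604 = 0.284261.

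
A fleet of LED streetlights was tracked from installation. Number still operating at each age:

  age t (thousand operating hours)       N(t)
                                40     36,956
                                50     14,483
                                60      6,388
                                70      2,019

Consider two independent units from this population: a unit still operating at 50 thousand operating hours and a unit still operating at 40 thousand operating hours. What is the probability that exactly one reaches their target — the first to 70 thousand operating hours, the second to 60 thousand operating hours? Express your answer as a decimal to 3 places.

p₁ = N(70)/N(50) = 2,019/14,483 = 0.139405; p₂ = N(60)/N(40) = 6,388/36,956 = 0.172854.
P(exactly one) = p₁(1−p₂) + (1−p₁)p₂ = 0.115308 + 0.148757 = 0.264066.

0.264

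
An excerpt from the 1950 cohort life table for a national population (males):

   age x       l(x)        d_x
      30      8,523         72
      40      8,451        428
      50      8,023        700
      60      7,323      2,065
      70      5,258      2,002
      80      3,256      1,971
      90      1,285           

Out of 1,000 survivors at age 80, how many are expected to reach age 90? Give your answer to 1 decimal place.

394.7

The relevant probability is 1,285/3,256 = 0.394656.
Expected number = 1,000 × 0.394656 = 394.7.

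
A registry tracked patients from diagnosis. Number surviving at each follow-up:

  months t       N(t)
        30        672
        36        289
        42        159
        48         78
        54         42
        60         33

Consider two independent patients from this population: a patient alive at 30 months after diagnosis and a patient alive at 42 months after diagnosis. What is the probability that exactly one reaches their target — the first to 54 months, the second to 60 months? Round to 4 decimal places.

0.2441

p₁ = N(54)/N(30) = 42/672 = 0.062500; p₂ = N(60)/N(42) = 33/159 = 0.207547.
P(exactly one) = p₁(1−p₂) + (1−p₁)p₂ = 0.049528 + 0.194575 = 0.244104.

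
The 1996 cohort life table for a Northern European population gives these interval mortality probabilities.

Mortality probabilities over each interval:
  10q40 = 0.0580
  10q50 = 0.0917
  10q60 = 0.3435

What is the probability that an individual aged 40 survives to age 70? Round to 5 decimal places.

0.56171

Survival from 40 to 70 is the product of surviving each interval: (1 − 0.0580) × (1 − 0.0917) × (1 − 0.3435).
= 0.9420 × 0.9083 × 0.6565 = 0.561714.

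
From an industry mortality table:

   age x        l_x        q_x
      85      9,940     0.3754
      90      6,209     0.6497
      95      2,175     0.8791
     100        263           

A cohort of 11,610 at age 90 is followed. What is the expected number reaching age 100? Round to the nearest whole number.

492

The relevant probability is 263/6,209 = 0.042358.
Expected number = 11,610 × 0.042358 = 492.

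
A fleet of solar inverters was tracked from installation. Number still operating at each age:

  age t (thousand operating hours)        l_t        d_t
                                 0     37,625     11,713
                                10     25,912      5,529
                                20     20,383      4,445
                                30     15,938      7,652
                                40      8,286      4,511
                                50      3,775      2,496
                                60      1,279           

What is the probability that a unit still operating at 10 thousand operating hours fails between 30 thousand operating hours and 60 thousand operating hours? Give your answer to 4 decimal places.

This is the probability of reaching 30 but not 60, conditional on being operational at 10: (l_30 − l_60) / l_10.
= (15,938 − 1,279) / 25,912 = 14,659 / 25,912 = 0.565722.

0.5657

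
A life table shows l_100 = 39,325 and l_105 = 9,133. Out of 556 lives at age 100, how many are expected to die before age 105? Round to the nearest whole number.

The relevant probability is 1 − 9,133/39,325 = 0.767756.
Expected number = 556 × 0.767756 = 427.

427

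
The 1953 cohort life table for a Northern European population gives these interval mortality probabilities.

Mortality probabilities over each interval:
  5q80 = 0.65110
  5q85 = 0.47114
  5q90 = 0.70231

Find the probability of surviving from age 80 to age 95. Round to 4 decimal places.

0.0549

15p80 = (1 − 0.65110) × (1 − 0.47114) × (1 − 0.70231).
= 0.34890 × 0.52886 × 0.29769 = 0.054930.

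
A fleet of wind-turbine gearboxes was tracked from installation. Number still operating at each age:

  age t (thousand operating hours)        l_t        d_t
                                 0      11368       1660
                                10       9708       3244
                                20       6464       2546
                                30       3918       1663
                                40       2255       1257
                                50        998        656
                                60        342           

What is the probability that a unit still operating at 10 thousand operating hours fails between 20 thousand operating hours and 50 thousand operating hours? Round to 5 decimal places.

0.56304

This is the probability of reaching 20 but not 50, conditional on being operational at 10: (l_20 − l_50) / l_10.
= (6464 − 998) / 9708 = 5466 / 9708 = 0.563041.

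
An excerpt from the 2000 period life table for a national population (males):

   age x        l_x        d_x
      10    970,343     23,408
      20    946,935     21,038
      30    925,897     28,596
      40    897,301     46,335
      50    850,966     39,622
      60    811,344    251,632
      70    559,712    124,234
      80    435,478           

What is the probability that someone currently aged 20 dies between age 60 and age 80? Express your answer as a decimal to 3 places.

This is the probability of reaching 60 but not 80, conditional on being alive at 20: (l_60 − l_80) / l_20.
= (811,344 − 435,478) / 946,935 = 375,866 / 946,935 = 0.396929.

0.397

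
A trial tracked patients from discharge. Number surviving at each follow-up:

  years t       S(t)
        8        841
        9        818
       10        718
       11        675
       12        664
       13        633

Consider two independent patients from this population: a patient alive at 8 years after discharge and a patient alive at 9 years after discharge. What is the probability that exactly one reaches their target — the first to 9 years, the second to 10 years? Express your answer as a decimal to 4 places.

p₁ = S(9)/S(8) = 818/841 = 0.972652; p₂ = S(10)/S(9) = 718/818 = 0.877751.
P(exactly one) = p₁(1−p₂) + (1−p₁)p₂ = 0.118906 + 0.024005 = 0.142910.

0.1429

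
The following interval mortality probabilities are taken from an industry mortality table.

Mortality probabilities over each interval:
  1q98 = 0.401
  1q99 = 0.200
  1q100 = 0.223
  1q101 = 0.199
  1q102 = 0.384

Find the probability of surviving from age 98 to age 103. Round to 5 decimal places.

5p98 = (1 − 0.401) × (1 − 0.200) × (1 − 0.223) × (1 − 0.199) × (1 − 0.384).
= 0.599 × 0.800 × 0.777 × 0.801 × 0.616 = 0.183718.

0.18372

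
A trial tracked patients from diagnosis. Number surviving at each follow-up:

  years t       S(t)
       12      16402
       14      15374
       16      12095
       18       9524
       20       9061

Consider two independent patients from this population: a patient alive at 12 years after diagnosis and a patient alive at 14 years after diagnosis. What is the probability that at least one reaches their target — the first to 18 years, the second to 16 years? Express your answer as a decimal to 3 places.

p₁ = S(18)/S(12) = 9524/16402 = 0.580661; p₂ = S(16)/S(14) = 12095/15374 = 0.786718.
P(at least one) = 1 − (1−p₁)(1−p₂) = 1 − 0.419339 × 0.213282 = 0.910563.

0.911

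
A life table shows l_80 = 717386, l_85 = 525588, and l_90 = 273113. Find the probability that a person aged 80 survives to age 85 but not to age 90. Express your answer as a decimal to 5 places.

0.35194

This is the probability of reaching 85 but not 90, conditional on being alive at 80: (l_85 − l_90) / l_80.
= (525588 − 273113) / 717386 = 252475 / 717386 = 0.351937.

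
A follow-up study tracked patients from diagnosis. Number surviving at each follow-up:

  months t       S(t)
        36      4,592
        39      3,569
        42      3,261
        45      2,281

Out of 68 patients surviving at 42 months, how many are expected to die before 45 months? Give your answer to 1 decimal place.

The relevant probability is 1 − 2,281/3,261 = 0.300521.
Expected number = 68 × 0.300521 = 20.4.

20.4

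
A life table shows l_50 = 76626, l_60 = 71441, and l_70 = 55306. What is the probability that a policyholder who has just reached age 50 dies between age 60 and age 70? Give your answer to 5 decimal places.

This is the probability of reaching 60 but not 70, conditional on being alive at 50: (l_60 − l_70) / l_50.
= (71441 − 55306) / 76626 = 16135 / 76626 = 0.210568.

0.21057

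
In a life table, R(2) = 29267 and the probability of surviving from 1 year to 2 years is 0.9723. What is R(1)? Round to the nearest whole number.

30101

R(1) = R(2) / p = 29267 / 0.9723 = 30101.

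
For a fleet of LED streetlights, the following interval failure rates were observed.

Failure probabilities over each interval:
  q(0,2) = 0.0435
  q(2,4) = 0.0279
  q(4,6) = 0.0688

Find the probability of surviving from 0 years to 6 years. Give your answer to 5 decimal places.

P(survive 0→6) = (1 − 0.0435) × (1 − 0.0279) × (1 − 0.0688).
= 0.9565 × 0.9721 × 0.9312 = 0.865842.

0.86584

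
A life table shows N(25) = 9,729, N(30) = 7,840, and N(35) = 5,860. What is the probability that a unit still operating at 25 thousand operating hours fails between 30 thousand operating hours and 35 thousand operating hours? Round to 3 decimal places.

0.204

This is the probability of reaching 30 but not 35, conditional on being operational at 25: (N(30) − N(35)) / N(25).
= (7,840 − 5,860) / 9,729 = 1,980 / 9,729 = 0.203515.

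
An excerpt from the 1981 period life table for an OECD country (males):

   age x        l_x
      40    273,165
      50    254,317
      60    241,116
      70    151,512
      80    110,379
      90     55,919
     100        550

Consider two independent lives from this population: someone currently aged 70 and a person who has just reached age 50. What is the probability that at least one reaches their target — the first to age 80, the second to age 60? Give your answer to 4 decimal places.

0.9859

p₁ = l_80/l_70 = 110,379/151,512 = 0.728517; p₂ = l_60/l_50 = 241,116/254,317 = 0.948092.
P(at least one) = 1 − (1−p₁)(1−p₂) = 1 − 0.271483 × 0.051908 = 0.985908.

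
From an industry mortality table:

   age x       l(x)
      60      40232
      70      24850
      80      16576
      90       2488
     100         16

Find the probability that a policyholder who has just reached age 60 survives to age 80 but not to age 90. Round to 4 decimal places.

0.3502

This is the probability of reaching 80 but not 90, conditional on being alive at 60: (l(80) − l(90)) / l(60).
= (16576 − 2488) / 40232 = 14088 / 40232 = 0.350169.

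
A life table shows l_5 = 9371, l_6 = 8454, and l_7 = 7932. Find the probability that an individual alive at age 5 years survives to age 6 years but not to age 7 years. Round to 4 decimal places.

0.0557

This is the probability of reaching 6 but not 7, conditional on being alive at 5: (l_6 − l_7) / l_5.
= (8454 − 7932) / 9371 = 522 / 9371 = 0.055704.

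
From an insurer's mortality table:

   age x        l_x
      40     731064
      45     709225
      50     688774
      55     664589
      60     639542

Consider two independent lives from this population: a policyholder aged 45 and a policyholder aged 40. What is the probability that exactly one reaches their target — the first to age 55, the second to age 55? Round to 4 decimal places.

p₁ = l_55/l_45 = 664589/709225 = 0.937064; p₂ = l_55/l_40 = 664589/731064 = 0.909071.
P(exactly one) = p₁(1−p₂) + (1−p₁)p₂ = 0.085206 + 0.057213 = 0.142420.

0.1424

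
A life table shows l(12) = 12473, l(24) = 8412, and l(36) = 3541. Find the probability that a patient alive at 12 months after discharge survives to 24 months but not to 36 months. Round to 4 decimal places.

This is the probability of reaching 24 but not 36, conditional on being alive at 12: (l(24) − l(36)) / l(12).
= (8412 − 3541) / 12473 = 4871 / 12473 = 0.390524.

0.3905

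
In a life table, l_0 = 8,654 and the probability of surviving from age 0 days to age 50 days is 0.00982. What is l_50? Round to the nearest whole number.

l_50 = l_0 × p = 8,654 × 0.00982 = 85.

85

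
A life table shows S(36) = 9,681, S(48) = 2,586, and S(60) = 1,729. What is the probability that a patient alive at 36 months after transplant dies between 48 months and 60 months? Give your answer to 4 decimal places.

0.0885

This is the probability of reaching 48 but not 60, conditional on being alive at 36: (S(48) − S(60)) / S(36).
= (2,586 − 1,729) / 9,681 = 857 / 9,681 = 0.088524.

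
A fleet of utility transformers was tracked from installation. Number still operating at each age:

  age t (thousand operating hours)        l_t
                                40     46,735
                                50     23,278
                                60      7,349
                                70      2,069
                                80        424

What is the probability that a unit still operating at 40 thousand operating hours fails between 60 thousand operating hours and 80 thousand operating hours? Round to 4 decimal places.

This is the probability of reaching 60 but not 80, conditional on being operational at 40: (l_60 − l_80) / l_40.
= (7,349 − 424) / 46,735 = 6,925 / 46,735 = 0.148176.

0.1482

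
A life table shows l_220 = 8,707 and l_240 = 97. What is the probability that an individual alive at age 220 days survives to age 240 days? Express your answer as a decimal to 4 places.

The conditional survival probability is l_240/l_220 = 97/8,707 = 0.011140.

0.0111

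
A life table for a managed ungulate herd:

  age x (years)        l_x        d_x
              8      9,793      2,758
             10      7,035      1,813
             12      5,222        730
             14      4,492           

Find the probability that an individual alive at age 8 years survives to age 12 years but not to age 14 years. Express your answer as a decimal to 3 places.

0.075

This is the probability of reaching 12 but not 14, conditional on being alive at 8: (l_12 − l_14) / l_8.
= (5,222 − 4,492) / 9,793 = 730 / 9,793 = 0.074543.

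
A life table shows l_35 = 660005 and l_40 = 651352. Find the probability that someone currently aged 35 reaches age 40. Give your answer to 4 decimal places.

0.9869

We want 5p35 = l_40/l_35.
The conditional survival probability is l_40/l_35 = 651352/660005 = 0.986889.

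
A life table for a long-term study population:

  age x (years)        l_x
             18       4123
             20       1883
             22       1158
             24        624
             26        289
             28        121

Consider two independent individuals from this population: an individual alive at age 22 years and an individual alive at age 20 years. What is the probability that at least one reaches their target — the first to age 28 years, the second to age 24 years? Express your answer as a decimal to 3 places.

0.401

p₁ = l_28/l_22 = 121/1158 = 0.104491; p₂ = l_24/l_20 = 624/1883 = 0.331386.
P(at least one) = 1 − (1−p₁)(1−p₂) = 1 − 0.895509 × 0.668614 = 0.401250.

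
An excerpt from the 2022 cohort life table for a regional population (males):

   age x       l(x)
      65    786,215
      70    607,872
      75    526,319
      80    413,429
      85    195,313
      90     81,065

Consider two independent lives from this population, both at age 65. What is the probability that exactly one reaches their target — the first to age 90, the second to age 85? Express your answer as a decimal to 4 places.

p₁ = l(90)/l(65) = 81,065/786,215 = 0.103108; p₂ = l(85)/l(65) = 195,313/786,215 = 0.248422.
P(exactly one) = p₁(1−p₂) + (1−p₁)p₂ = 0.077494 + 0.222808 = 0.300301.

0.3003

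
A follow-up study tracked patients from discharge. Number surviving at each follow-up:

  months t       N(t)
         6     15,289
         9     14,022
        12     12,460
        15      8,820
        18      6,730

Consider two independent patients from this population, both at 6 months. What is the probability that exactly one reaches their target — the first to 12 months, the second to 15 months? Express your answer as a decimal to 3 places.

p₁ = N(12)/N(6) = 12,460/15,289 = 0.814965; p₂ = N(15)/N(6) = 8,820/15,289 = 0.576885.
P(exactly one) = p₁(1−p₂) + (1−p₁)p₂ = 0.344824 + 0.106744 = 0.451568.

0.452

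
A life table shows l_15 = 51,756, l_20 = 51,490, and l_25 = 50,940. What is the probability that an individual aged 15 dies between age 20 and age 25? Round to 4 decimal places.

0.0106

We want 5|5q15 = (l_20 − l_25)/l_15.
This is the probability of reaching 20 but not 25, conditional on being alive at 15: (l_20 − l_25) / l_15.
= (51,490 − 50,940) / 51,756 = 550 / 51,756 = 0.010627.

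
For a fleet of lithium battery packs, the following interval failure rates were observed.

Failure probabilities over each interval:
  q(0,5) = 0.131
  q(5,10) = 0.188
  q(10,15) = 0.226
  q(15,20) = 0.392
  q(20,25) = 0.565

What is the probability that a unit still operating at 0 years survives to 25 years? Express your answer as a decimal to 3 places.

0.144

Chaining the interval survival probabilities: (1 − 0.131) × (1 − 0.188) × (1 − 0.226) × (1 − 0.392) × (1 − 0.565).
= 0.869 × 0.812 × 0.774 × 0.608 × 0.435 = 0.144447.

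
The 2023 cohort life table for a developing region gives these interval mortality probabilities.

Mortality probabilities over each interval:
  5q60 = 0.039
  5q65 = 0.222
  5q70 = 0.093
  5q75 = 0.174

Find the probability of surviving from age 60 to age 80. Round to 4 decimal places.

0.5601

20p60 = (1 − 0.039) × (1 − 0.222) × (1 − 0.093) × (1 − 0.174).
= 0.961 × 0.778 × 0.907 × 0.826 = 0.560132.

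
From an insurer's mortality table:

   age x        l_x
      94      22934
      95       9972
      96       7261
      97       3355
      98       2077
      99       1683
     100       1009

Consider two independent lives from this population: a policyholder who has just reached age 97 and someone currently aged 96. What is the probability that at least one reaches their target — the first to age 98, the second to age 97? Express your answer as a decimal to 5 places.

p₁ = l_98/l_97 = 2077/3355 = 0.619076; p₂ = l_97/l_96 = 3355/7261 = 0.462058.
P(at least one) = 1 − (1−p₁)(1−p₂) = 1 − 0.380924 × 0.537942 = 0.795085.

0.79508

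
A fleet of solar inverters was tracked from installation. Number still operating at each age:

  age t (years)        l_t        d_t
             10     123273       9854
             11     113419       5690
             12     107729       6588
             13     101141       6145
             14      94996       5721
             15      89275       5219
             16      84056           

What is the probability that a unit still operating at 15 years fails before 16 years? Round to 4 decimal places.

P(fail before 16 | operational at 15) = 1 − l_16/l_15 = 1 − 84056/89275 = (5219)/89275 = 0.058460.

0.0585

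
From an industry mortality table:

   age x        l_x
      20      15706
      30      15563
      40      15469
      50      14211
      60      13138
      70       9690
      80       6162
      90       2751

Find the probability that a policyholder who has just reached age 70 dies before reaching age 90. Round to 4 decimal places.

0.7161

P(die before 90 | alive at 70) = 1 − l_90/l_70 = 1 − 2751/9690 = (6939)/9690 = 0.716099.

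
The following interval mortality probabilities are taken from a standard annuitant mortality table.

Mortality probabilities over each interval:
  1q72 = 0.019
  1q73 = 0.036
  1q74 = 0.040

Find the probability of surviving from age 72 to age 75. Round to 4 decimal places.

Chaining the interval survival probabilities: (1 − 0.019) × (1 − 0.036) × (1 − 0.040).
= 0.981 × 0.964 × 0.960 = 0.907857.

0.9079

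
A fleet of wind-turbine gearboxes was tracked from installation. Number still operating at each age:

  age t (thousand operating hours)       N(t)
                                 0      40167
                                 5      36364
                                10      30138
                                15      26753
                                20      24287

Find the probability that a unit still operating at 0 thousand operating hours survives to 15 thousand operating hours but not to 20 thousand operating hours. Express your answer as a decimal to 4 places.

This is the probability of reaching 15 but not 20, conditional on being operational at 0: (N(15) − N(20)) / N(0).
= (26753 − 24287) / 40167 = 2466 / 40167 = 0.061394.

0.0614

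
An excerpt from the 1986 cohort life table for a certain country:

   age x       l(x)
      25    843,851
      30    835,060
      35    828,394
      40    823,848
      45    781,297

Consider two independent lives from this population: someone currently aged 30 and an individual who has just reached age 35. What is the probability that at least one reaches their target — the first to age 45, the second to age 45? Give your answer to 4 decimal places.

p₁ = l(45)/l(30) = 781,297/835,060 = 0.935618; p₂ = l(45)/l(35) = 781,297/828,394 = 0.943147.
P(at least one) = 1 − (1−p₁)(1−p₂) = 1 − 0.064382 × 0.056853 = 0.996340.

0.9963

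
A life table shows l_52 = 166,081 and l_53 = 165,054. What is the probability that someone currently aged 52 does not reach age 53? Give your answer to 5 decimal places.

P(die before 53 | alive at 52) = 1 − l_53/l_52 = 1 − 165,054/166,081 = (1,027)/166,081 = 0.006184.

0.00618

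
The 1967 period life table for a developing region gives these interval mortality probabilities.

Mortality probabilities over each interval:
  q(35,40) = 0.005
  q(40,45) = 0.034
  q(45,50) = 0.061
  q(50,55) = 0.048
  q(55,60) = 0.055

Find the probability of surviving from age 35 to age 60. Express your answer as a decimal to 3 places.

Survival from 35 to 60 is the product of surviving each interval: (1 − 0.005) × (1 − 0.034) × (1 − 0.061) × (1 − 0.048) × (1 − 0.055).
= 0.995 × 0.966 × 0.939 × 0.952 × 0.945 = 0.811960.

0.812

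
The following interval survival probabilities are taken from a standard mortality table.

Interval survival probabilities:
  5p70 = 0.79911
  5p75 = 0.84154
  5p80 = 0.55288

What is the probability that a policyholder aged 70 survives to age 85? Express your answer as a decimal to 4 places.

0.3718

15p70 = 0.79911 × 0.84154 × 0.55288.
= 0.371802.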